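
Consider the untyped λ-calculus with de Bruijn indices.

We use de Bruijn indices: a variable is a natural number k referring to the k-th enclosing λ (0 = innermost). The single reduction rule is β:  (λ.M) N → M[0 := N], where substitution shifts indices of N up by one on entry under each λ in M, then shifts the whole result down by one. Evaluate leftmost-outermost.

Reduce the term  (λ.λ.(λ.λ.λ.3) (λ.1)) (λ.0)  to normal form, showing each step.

  start: (λ.λ.(λ.λ.λ.3) (λ.1)) (λ.0)
  →1  λ.(λ.λ.λ.3) (λ.1)
  →2  λ.λ.λ.2

Answer: normal form = λ.λ.λ.2  (in 2 steps)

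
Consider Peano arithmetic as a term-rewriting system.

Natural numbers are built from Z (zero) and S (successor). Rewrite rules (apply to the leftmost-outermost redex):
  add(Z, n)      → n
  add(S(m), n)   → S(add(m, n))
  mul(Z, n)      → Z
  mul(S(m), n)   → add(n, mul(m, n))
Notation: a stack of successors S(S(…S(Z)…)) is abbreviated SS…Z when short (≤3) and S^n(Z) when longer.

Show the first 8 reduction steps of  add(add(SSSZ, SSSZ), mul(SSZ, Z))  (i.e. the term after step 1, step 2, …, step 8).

  start: add(add(SSSZ, SSSZ), mul(SSZ, Z))
  [1] add(S(add(SSZ, SSSZ)), mul(SSZ, Z))
  [2] S(add(add(SSZ, SSSZ), mul(SSZ, Z)))
  [3] S(add(S(add(SZ, SSSZ)), mul(SSZ, Z)))
  [4] S(S(add(add(SZ, SSSZ), mul(SSZ, Z))))
  [5] S(S(add(S(add(Z, SSSZ)), mul(SSZ, Z))))
  [6] S(S(S(add(add(Z, SSSZ), mul(SSZ, Z)))))
  [7] S(S(S(add(SSSZ, mul(SSZ, Z)))))
  [8] S(S(S(S(add(SSZ, mul(SSZ, Z))))))

Answer: after 8 steps: S(S(S(S(add(SSZ, mul(SSZ, Z))))))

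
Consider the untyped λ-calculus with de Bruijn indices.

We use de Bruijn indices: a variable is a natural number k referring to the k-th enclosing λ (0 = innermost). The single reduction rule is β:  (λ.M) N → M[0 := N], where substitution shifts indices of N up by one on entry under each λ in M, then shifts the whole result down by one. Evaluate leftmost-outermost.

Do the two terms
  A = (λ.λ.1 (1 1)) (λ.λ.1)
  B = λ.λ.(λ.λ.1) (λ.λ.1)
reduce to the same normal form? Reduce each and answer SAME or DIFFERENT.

Answer: SAME — A ⇓ λ.λ.λ.λ.λ.1, B ⇓ λ.λ.λ.λ.λ.1

Working:
Term A:
  start: (λ.λ.1 (1 1)) (λ.λ.1)
  →1  λ.(λ.λ.1) ((λ.λ.1) (λ.λ.1))
  →2  λ.λ.(λ.λ.1) (λ.λ.1)
  →3  λ.λ.λ.λ.λ.1

Term B:
  start: λ.λ.(λ.λ.1) (λ.λ.1)
  →1  λ.λ.λ.λ.λ.1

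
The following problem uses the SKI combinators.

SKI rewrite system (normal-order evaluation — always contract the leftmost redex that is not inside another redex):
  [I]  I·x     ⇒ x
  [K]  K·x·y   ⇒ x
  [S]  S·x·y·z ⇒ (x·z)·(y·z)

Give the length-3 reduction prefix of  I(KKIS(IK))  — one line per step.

  start: I(KKIS(IK))
  step 1: KKIS(IK)
  step 2: KS(IK)
  step 3: S

Answer: after 3 steps: S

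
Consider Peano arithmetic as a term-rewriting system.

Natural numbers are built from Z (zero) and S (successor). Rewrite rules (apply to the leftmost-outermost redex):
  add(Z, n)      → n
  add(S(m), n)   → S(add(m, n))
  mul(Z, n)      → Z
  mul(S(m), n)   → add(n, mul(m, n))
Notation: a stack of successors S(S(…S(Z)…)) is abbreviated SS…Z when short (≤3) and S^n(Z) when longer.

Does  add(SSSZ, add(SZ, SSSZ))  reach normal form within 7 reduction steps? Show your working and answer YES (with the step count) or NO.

Answer: YES — reaches normal form S^7(Z) in 6 ≤ 7 steps

Reduction:
  start: add(SSSZ, add(SZ, SSSZ))
  [1] S(add(SSZ, add(SZ, SSSZ)))
  [2] S(S(add(SZ, add(SZ, SSSZ))))
  [3] S(S(S(add(Z, add(SZ, SSSZ)))))
  [4] S(S(S(add(SZ, SSSZ))))
  [5] S(S(S(S(add(Z, SSSZ)))))
  [6] S^7(Z)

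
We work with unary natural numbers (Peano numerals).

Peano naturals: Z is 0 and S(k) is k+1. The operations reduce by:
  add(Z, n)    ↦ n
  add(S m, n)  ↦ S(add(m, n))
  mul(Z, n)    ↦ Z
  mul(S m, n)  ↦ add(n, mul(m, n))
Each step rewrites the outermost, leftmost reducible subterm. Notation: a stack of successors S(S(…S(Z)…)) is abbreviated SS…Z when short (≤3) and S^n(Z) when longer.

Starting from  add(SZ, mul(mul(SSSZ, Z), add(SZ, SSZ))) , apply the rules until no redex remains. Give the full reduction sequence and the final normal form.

Answer: normal form = SZ  (in 10 steps)

Reduction:
  start: add(SZ, mul(mul(SSSZ, Z), add(SZ, SSZ)))
  [1] S(add(Z, mul(mul(SSSZ, Z), add(SZ, SSZ))))
  [2] S(mul(mul(SSSZ, Z), add(SZ, SSZ)))
  [3] S(mul(add(Z, mul(SSZ, Z)), add(SZ, SSZ)))
  [4] S(mul(mul(SSZ, Z), add(SZ, SSZ)))
  [5] S(mul(add(Z, mul(SZ, Z)), add(SZ, SSZ)))
  [6] S(mul(mul(SZ, Z), add(SZ, SSZ)))
  [7] S(mul(add(Z, mul(Z, Z)), add(SZ, SSZ)))
  [8] S(mul(mul(Z, Z), add(SZ, SSZ)))
  [9] S(mul(Z, add(SZ, SSZ)))
  [10] SZ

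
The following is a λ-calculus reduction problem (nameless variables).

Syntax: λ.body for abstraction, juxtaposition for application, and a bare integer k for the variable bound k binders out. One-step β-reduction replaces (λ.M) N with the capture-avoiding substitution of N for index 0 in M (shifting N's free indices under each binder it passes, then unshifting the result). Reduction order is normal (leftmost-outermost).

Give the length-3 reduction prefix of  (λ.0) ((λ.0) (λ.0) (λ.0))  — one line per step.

Answer: after 3 steps: λ.0

Reduction:
  start: (λ.0) ((λ.0) (λ.0) (λ.0))
  step 1: (λ.0) (λ.0) (λ.0)
  step 2: (λ.0) (λ.0)
  step 3: λ.0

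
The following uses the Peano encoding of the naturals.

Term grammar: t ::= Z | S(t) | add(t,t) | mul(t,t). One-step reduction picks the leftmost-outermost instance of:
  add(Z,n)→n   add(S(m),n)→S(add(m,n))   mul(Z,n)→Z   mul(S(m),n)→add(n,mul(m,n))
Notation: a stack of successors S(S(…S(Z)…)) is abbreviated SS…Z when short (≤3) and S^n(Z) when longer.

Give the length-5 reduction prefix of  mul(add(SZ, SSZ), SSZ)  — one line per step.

Answer: after 5 steps: S(S(mul(add(Z, SSZ), SSZ)))

Derivation:
  start: mul(add(SZ, SSZ), SSZ)
  →1  mul(S(add(Z, SSZ)), SSZ)
  →2  add(SSZ, mul(add(Z, SSZ), SSZ))
  →3  S(add(SZ, mul(add(Z, SSZ), SSZ)))
  →4  S(S(add(Z, mul(add(Z, SSZ), SSZ))))
  →5  S(S(mul(add(Z, SSZ), SSZ)))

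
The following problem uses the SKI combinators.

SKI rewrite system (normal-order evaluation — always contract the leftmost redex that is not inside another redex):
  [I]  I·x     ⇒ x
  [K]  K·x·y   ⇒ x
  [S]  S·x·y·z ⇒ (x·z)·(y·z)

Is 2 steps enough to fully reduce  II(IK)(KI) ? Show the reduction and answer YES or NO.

Answer: NO — after 2 steps the term is IK(KI), not yet normal

Derivation:
  start: II(IK)(KI)
  step 1: I(IK)(KI)
  step 2: IK(KI)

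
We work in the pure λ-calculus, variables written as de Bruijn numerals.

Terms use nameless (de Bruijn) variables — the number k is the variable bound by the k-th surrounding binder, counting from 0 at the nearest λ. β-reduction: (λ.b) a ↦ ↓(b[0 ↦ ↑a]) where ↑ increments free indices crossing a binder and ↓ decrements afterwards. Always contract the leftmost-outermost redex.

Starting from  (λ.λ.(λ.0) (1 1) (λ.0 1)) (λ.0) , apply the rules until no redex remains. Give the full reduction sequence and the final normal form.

  start: (λ.λ.(λ.0) (1 1) (λ.0 1)) (λ.0)
  →1  λ.(λ.0) ((λ.0) (λ.0)) (λ.0 1)
  →2  λ.(λ.0) (λ.0) (λ.0 1)
  →3  λ.(λ.0) (λ.0 1)
  →4  λ.λ.0 1

Answer: normal form = λ.λ.0 1  (in 4 steps)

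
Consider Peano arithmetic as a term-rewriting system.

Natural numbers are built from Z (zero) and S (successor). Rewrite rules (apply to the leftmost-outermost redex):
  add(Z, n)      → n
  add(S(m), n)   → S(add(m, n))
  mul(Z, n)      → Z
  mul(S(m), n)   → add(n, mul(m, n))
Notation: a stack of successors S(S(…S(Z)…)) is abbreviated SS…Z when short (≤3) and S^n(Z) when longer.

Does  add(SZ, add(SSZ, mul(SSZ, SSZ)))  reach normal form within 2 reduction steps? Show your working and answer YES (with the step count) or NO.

Answer: NO — after 2 steps the term is S(add(SSZ, mul(SSZ, SSZ))), not yet normal

Reduction:
  start: add(SZ, add(SSZ, mul(SSZ, SSZ)))
  [1] S(add(Z, add(SSZ, mul(SSZ, SSZ))))
  [2] S(add(SSZ, mul(SSZ, SSZ)))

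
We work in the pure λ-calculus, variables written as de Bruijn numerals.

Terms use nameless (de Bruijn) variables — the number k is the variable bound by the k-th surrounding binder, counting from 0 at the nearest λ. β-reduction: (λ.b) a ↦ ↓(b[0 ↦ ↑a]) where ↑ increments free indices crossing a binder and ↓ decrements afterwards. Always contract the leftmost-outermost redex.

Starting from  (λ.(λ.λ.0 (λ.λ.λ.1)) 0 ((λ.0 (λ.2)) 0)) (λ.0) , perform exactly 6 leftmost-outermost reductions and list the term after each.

  start: (λ.(λ.λ.0 (λ.λ.λ.1)) 0 ((λ.0 (λ.2)) 0)) (λ.0)
  step 1: (λ.λ.0 (λ.λ.λ.1)) (λ.0) ((λ.0 (λ.λ.0)) (λ.0))
  step 2: (λ.0 (λ.λ.λ.1)) ((λ.0 (λ.λ.0)) (λ.0))
  step 3: (λ.0 (λ.λ.0)) (λ.0) (λ.λ.λ.1)
  step 4: (λ.0) (λ.λ.0) (λ.λ.λ.1)
  step 5: (λ.λ.0) (λ.λ.λ.1)
  step 6: λ.0

Answer: after 6 steps: λ.0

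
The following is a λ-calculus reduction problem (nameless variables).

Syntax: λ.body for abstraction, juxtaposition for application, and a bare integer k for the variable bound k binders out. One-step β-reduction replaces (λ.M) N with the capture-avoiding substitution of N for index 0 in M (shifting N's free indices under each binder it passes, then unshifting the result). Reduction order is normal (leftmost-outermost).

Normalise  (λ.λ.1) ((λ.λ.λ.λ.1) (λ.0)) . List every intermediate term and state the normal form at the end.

Answer: normal form = λ.λ.λ.λ.1  (in 2 steps)

Reduction:
  start: (λ.λ.1) ((λ.λ.λ.λ.1) (λ.0))
  [1] λ.(λ.λ.λ.λ.1) (λ.0)
  [2] λ.λ.λ.λ.1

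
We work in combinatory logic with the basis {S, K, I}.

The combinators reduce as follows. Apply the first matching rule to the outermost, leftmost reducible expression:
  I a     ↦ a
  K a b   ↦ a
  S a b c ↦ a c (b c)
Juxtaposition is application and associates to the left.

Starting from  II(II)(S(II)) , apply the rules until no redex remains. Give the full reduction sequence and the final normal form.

  start: II(II)(S(II))
  [1] I(II)(S(II))
  [2] II(S(II))
  [3] I(S(II))
  [4] S(II)
  [5] SI

Answer: normal form = SI  (in 5 steps)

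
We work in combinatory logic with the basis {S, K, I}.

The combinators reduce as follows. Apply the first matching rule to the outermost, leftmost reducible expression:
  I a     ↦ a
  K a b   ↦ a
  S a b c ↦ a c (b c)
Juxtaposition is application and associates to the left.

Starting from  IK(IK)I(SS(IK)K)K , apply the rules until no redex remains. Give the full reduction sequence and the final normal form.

  start: IK(IK)I(SS(IK)K)K
  →1  K(IK)I(SS(IK)K)K
  →2  IK(SS(IK)K)K
  →3  K(SS(IK)K)K
  →4  SS(IK)K
  →5  SK(IKK)
  →6  SK(KK)

Answer: normal form = SK(KK)  (in 6 steps)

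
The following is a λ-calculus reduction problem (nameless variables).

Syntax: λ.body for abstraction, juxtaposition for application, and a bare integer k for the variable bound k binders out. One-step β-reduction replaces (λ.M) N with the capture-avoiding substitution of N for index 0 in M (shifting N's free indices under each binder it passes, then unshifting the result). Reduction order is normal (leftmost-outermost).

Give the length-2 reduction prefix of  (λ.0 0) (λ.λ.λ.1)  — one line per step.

  start: (λ.0 0) (λ.λ.λ.1)
  →1  (λ.λ.λ.1) (λ.λ.λ.1)
  →2  λ.λ.1

Answer: after 2 steps: λ.λ.1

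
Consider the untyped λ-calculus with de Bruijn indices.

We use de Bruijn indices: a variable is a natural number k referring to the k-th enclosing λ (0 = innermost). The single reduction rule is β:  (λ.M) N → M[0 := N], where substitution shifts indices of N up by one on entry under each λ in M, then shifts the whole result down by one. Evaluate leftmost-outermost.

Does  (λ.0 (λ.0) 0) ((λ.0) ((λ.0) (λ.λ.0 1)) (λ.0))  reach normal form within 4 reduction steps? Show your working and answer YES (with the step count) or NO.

Answer: NO — after 4 steps the term is (λ.0 (λ.0)) (λ.0) ((λ.0) ((λ.0) (λ.λ.0 1)) (λ.0)), not yet normal

Reduction:
  start: (λ.0 (λ.0) 0) ((λ.0) ((λ.0) (λ.λ.0 1)) (λ.0))
  →1  (λ.0) ((λ.0) (λ.λ.0 1)) (λ.0) (λ.0) ((λ.0) ((λ.0) (λ.λ.0 1)) (λ.0))
  →2  (λ.0) (λ.λ.0 1) (λ.0) (λ.0) ((λ.0) ((λ.0) (λ.λ.0 1)) (λ.0))
  →3  (λ.λ.0 1) (λ.0) (λ.0) ((λ.0) ((λ.0) (λ.λ.0 1)) (λ.0))
  →4  (λ.0 (λ.0)) (λ.0) ((λ.0) ((λ.0) (λ.λ.0 1)) (λ.0))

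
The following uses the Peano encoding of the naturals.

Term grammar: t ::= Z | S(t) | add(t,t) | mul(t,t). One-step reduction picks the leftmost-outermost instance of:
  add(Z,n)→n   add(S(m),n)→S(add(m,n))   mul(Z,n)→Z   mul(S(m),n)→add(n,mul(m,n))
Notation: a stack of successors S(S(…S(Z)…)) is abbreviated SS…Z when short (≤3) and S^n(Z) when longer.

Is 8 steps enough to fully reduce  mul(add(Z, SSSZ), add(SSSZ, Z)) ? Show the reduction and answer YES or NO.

  start: mul(add(Z, SSSZ), add(SSSZ, Z))
  →1  mul(SSSZ, add(SSSZ, Z))
  →2  add(add(SSSZ, Z), mul(SSZ, add(SSSZ, Z)))
  →3  add(S(add(SSZ, Z)), mul(SSZ, add(SSSZ, Z)))
  →4  S(add(add(SSZ, Z), mul(SSZ, add(SSSZ, Z))))
  →5  S(add(S(add(SZ, Z)), mul(SSZ, add(SSSZ, Z))))
  →6  S(S(add(add(SZ, Z), mul(SSZ, add(SSSZ, Z)))))
  →7  S(S(add(S(add(Z, Z)), mul(SSZ, add(SSSZ, Z)))))
  →8  S(S(S(add(add(Z, Z), mul(SSZ, add(SSSZ, Z))))))

Answer: NO — after 8 steps the term is S(S(S(add(add(Z, Z), mul(SSZ, add(SSSZ, Z)))))), not yet normal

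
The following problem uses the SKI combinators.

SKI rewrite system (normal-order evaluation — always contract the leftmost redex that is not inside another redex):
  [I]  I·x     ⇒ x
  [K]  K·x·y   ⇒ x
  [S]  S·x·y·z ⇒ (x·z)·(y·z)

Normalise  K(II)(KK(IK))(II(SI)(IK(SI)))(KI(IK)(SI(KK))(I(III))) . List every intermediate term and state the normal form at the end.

Answer: normal form = K(SI)  (in 18 steps)

Reduction:
  start: K(II)(KK(IK))(II(SI)(IK(SI)))(KI(IK)(SI(KK))(I(III)))
  [1] II(II(SI)(IK(SI)))(KI(IK)(SI(KK))(I(III)))
  [2] I(II(SI)(IK(SI)))(KI(IK)(SI(KK))(I(III)))
  [3] II(SI)(IK(SI))(KI(IK)(SI(KK))(I(III)))
  [4] I(SI)(IK(SI))(KI(IK)(SI(KK))(I(III)))
  [5] SI(IK(SI))(KI(IK)(SI(KK))(I(III)))
  [6] I(KI(IK)(SI(KK))(I(III)))(IK(SI)(KI(IK)(SI(KK))(I(III))))
  [7] KI(IK)(SI(KK))(I(III))(IK(SI)(KI(IK)(SI(KK))(I(III))))
  [8] I(SI(KK))(I(III))(IK(SI)(KI(IK)(SI(KK))(I(III))))
  [9] SI(KK)(I(III))(IK(SI)(KI(IK)(SI(KK))(I(III))))
  [10] I(I(III))(KK(I(III)))(IK(SI)(KI(IK)(SI(KK))(I(III))))
  [11] I(III)(KK(I(III)))(IK(SI)(KI(IK)(SI(KK))(I(III))))
  [12] III(KK(I(III)))(IK(SI)(KI(IK)(SI(KK))(I(III))))
  [13] II(KK(I(III)))(IK(SI)(KI(IK)(SI(KK))(I(III))))
  [14] I(KK(I(III)))(IK(SI)(KI(IK)(SI(KK))(I(III))))
  [15] KK(I(III))(IK(SI)(KI(IK)(SI(KK))(I(III))))
  [16] K(IK(SI)(KI(IK)(SI(KK))(I(III))))
  [17] K(K(SI)(KI(IK)(SI(KK))(I(III))))
  [18] K(SI)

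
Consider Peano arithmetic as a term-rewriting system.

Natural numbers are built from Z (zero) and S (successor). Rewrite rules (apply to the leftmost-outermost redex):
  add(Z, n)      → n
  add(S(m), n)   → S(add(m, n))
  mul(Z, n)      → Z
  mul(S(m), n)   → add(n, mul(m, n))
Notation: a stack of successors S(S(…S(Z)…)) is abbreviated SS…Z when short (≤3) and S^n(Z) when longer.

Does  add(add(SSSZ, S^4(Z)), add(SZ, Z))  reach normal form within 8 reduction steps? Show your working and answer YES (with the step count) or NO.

  start: add(add(SSSZ, S^4(Z)), add(SZ, Z))
  [1] add(S(add(SSZ, S^4(Z))), add(SZ, Z))
  [2] S(add(add(SSZ, S^4(Z)), add(SZ, Z)))
  [3] S(add(S(add(SZ, S^4(Z))), add(SZ, Z)))
  [4] S(S(add(add(SZ, S^4(Z)), add(SZ, Z))))
  [5] S(S(add(S(add(Z, S^4(Z))), add(SZ, Z))))
  [6] S(S(S(add(add(Z, S^4(Z)), add(SZ, Z)))))
  [7] S(S(S(add(S^4(Z), add(SZ, Z)))))
  [8] S(S(S(S(add(SSSZ, add(SZ, Z))))))

Answer: NO — after 8 steps the term is S(S(S(S(add(SSSZ, add(SZ, Z)))))), not yet normal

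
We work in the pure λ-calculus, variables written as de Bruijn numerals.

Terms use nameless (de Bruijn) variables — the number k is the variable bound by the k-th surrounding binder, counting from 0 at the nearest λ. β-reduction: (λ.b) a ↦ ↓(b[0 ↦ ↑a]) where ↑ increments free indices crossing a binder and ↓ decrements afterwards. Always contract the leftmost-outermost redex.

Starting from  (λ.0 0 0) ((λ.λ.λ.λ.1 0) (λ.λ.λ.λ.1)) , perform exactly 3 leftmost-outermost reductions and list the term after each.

  start: (λ.0 0 0) ((λ.λ.λ.λ.1 0) (λ.λ.λ.λ.1))
  →1  (λ.λ.λ.λ.1 0) (λ.λ.λ.λ.1) ((λ.λ.λ.λ.1 0) (λ.λ.λ.λ.1)) ((λ.λ.λ.λ.1 0) (λ.λ.λ.λ.1))
  →2  (λ.λ.λ.1 0) ((λ.λ.λ.λ.1 0) (λ.λ.λ.λ.1)) ((λ.λ.λ.λ.1 0) (λ.λ.λ.λ.1))
  →3  (λ.λ.1 0) ((λ.λ.λ.λ.1 0) (λ.λ.λ.λ.1))

Answer: after 3 steps: (λ.λ.1 0) ((λ.λ.λ.λ.1 0) (λ.λ.λ.λ.1))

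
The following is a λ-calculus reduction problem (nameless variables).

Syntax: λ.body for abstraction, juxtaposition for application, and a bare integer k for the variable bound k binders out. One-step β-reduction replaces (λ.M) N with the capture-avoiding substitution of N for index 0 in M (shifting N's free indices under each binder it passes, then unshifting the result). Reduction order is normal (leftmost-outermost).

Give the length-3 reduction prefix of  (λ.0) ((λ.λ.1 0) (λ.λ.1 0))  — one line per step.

Answer: after 3 steps: λ.λ.1 0

Derivation:
  start: (λ.0) ((λ.λ.1 0) (λ.λ.1 0))
  step 1: (λ.λ.1 0) (λ.λ.1 0)
  step 2: λ.(λ.λ.1 0) 0
  step 3: λ.λ.1 0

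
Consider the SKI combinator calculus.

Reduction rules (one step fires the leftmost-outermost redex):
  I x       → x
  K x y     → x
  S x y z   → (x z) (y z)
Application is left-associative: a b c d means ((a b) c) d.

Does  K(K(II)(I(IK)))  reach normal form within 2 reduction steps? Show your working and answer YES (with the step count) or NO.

  start: K(K(II)(I(IK)))
  [1] K(II)
  [2] KI

Answer: YES — reaches normal form KI in 2 ≤ 2 steps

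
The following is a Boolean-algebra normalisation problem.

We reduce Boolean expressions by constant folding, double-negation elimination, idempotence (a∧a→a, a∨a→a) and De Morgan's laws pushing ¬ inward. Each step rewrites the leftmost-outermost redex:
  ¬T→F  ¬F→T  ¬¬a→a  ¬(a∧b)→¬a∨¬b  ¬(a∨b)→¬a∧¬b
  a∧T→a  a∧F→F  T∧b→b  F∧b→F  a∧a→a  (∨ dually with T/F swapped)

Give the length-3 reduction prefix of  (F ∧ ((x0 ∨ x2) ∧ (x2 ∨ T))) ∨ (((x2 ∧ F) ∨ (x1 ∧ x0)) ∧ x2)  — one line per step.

  start: (F ∧ ((x0 ∨ x2) ∧ (x2 ∨ T))) ∨ (((x2 ∧ F) ∨ (x1 ∧ x0)) ∧ x2)
  step 1: F ∨ (((x2 ∧ F) ∨ (x1 ∧ x0)) ∧ x2)
  step 2: ((x2 ∧ F) ∨ (x1 ∧ x0)) ∧ x2
  step 3: (F ∨ (x1 ∧ x0)) ∧ x2

Answer: after 3 steps: (F ∨ (x1 ∧ x0)) ∧ x2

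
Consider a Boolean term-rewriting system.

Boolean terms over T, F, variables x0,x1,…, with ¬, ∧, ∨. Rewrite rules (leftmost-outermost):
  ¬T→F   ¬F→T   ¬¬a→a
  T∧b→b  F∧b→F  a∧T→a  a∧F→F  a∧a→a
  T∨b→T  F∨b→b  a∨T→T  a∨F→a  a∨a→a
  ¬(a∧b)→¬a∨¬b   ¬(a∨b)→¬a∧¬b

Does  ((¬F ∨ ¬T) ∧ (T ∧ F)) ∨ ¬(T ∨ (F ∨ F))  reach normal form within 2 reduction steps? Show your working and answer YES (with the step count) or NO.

  start: ((¬F ∨ ¬T) ∧ (T ∧ F)) ∨ ¬(T ∨ (F ∨ F))
  step 1: ((T ∨ ¬T) ∧ (T ∧ F)) ∨ ¬(T ∨ (F ∨ F))
  step 2: (T ∧ (T ∧ F)) ∨ ¬(T ∨ (F ∨ F))

Answer: NO — after 2 steps the term is (T ∧ (T ∧ F)) ∨ ¬(T ∨ (F ∨ F)), not yet normal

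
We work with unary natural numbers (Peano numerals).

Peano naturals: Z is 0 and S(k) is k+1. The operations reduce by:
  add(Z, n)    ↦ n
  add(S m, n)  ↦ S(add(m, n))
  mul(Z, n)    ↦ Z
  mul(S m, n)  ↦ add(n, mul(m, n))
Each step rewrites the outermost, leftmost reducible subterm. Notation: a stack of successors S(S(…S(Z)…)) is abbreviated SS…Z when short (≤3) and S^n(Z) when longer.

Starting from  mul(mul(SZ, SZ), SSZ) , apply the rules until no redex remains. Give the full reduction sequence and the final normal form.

  start: mul(mul(SZ, SZ), SSZ)
  step 1: mul(add(SZ, mul(Z, SZ)), SSZ)
  step 2: mul(S(add(Z, mul(Z, SZ))), SSZ)
  step 3: add(SSZ, mul(add(Z, mul(Z, SZ)), SSZ))
  step 4: S(add(SZ, mul(add(Z, mul(Z, SZ)), SSZ)))
  step 5: S(S(add(Z, mul(add(Z, mul(Z, SZ)), SSZ))))
  step 6: S(S(mul(add(Z, mul(Z, SZ)), SSZ)))
  step 7: S(S(mul(mul(Z, SZ), SSZ)))
  step 8: S(S(mul(Z, SSZ)))
  step 9: SSZ

Answer: normal form = SSZ  (in 9 steps)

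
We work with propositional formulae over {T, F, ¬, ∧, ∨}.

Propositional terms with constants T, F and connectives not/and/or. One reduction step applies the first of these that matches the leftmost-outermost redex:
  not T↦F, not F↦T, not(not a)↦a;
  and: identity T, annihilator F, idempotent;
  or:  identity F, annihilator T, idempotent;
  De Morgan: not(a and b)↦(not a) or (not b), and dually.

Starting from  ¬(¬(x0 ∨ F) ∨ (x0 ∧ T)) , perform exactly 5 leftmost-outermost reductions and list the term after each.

  start: ¬(¬(x0 ∨ F) ∨ (x0 ∧ T))
  →1  ¬¬(x0 ∨ F) ∧ ¬(x0 ∧ T)
  →2  (x0 ∨ F) ∧ ¬(x0 ∧ T)
  →3  x0 ∧ ¬(x0 ∧ T)
  →4  x0 ∧ (¬x0 ∨ ¬T)
  →5  x0 ∧ (¬x0 ∨ F)

Answer: after 5 steps: x0 ∧ (¬x0 ∨ F)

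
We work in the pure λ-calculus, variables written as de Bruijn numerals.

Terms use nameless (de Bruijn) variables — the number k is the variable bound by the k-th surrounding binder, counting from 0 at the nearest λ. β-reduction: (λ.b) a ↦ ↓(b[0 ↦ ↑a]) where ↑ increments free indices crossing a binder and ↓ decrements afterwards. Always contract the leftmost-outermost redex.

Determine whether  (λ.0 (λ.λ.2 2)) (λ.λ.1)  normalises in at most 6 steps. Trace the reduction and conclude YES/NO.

Answer: YES — reaches normal form λ.λ.λ.λ.λ.λ.1 in 3 ≤ 6 steps

Derivation:
  start: (λ.0 (λ.λ.2 2)) (λ.λ.1)
  [1] (λ.λ.1) (λ.λ.(λ.λ.1) (λ.λ.1))
  [2] λ.λ.λ.(λ.λ.1) (λ.λ.1)
  [3] λ.λ.λ.λ.λ.λ.1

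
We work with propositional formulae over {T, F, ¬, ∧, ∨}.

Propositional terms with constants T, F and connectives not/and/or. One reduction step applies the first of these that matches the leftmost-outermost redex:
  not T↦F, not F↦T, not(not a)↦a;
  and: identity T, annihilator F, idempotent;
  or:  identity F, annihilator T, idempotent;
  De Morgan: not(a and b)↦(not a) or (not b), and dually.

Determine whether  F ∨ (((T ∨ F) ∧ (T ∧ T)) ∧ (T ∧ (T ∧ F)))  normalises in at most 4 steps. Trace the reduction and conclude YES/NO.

Answer: NO — after 4 steps the term is T ∧ (T ∧ (T ∧ F)), not yet normal

Working:
  start: F ∨ (((T ∨ F) ∧ (T ∧ T)) ∧ (T ∧ (T ∧ F)))
  →1  ((T ∨ F) ∧ (T ∧ T)) ∧ (T ∧ (T ∧ F))
  →2  (T ∧ (T ∧ T)) ∧ (T ∧ (T ∧ F))
  →3  (T ∧ T) ∧ (T ∧ (T ∧ F))
  →4  T ∧ (T ∧ (T ∧ F))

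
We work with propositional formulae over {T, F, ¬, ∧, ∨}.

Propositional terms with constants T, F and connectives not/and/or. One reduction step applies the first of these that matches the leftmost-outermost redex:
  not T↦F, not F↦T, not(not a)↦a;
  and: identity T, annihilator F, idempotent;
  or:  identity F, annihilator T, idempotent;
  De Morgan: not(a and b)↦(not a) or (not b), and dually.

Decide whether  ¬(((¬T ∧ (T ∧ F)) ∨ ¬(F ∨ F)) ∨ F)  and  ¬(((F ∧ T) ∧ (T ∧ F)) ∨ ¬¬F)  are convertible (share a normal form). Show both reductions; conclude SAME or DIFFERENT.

Answer: DIFFERENT — A ⇓ F, B ⇓ T

Derivation:
Term A:
  start: ¬(((¬T ∧ (T ∧ F)) ∨ ¬(F ∨ F)) ∨ F)
  →1  ¬((¬T ∧ (T ∧ F)) ∨ ¬(F ∨ F)) ∧ ¬F
  →2  (¬(¬T ∧ (T ∧ F)) ∧ ¬¬(F ∨ F)) ∧ ¬F
  →3  ((¬¬T ∨ ¬(T ∧ F)) ∧ ¬¬(F ∨ F)) ∧ ¬F
  →4  ((T ∨ ¬(T ∧ F)) ∧ ¬¬(F ∨ F)) ∧ ¬F
  →5  (T ∧ ¬¬(F ∨ F)) ∧ ¬F
  →6  ¬¬(F ∨ F) ∧ ¬F
  →7  (F ∨ F) ∧ ¬F
  →8  F ∧ ¬F
  →9  F

Term B:
  start: ¬(((F ∧ T) ∧ (T ∧ F)) ∨ ¬¬F)
  →1  ¬((F ∧ T) ∧ (T ∧ F)) ∧ ¬¬¬F
  →2  (¬(F ∧ T) ∨ ¬(T ∧ F)) ∧ ¬¬¬F
  →3  ((¬F ∨ ¬T) ∨ ¬(T ∧ F)) ∧ ¬¬¬F
  →4  ((T ∨ ¬T) ∨ ¬(T ∧ F)) ∧ ¬¬¬F
  →5  (T ∨ ¬(T ∧ F)) ∧ ¬¬¬F
  →6  T ∧ ¬¬¬F
  →7  ¬¬¬F
  →8  ¬F
  →9  T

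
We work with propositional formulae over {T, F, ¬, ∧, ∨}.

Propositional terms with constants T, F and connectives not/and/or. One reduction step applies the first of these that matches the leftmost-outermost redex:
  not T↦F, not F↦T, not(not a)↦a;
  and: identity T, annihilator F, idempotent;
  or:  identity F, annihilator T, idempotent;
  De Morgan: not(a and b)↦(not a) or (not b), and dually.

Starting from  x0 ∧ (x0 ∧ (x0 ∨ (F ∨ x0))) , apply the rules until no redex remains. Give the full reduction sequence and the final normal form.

  start: x0 ∧ (x0 ∧ (x0 ∨ (F ∨ x0)))
  [1] x0 ∧ (x0 ∧ (x0 ∨ x0))
  [2] x0 ∧ (x0 ∧ x0)
  [3] x0 ∧ x0
  [4] x0

Answer: normal form = x0  (in 4 steps)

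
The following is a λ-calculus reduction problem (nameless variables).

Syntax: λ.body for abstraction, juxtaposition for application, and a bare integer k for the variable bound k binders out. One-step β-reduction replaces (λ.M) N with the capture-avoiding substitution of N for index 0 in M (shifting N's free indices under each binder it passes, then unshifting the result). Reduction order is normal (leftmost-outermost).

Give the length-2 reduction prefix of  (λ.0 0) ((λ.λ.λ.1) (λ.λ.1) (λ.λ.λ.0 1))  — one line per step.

Answer: after 2 steps: (λ.λ.1) (λ.λ.λ.0 1) ((λ.λ.λ.1) (λ.λ.1) (λ.λ.λ.0 1))

Derivation:
  start: (λ.0 0) ((λ.λ.λ.1) (λ.λ.1) (λ.λ.λ.0 1))
  →1  (λ.λ.λ.1) (λ.λ.1) (λ.λ.λ.0 1) ((λ.λ.λ.1) (λ.λ.1) (λ.λ.λ.0 1))
  →2  (λ.λ.1) (λ.λ.λ.0 1) ((λ.λ.λ.1) (λ.λ.1) (λ.λ.λ.0 1))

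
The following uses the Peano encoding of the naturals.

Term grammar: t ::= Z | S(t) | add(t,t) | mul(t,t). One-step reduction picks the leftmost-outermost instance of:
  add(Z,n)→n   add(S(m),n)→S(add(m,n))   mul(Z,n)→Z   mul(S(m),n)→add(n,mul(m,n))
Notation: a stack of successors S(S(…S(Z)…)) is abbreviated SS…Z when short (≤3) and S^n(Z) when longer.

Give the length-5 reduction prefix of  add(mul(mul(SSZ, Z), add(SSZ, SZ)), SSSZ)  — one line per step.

  start: add(mul(mul(SSZ, Z), add(SSZ, SZ)), SSSZ)
  →1  add(mul(add(Z, mul(SZ, Z)), add(SSZ, SZ)), SSSZ)
  →2  add(mul(mul(SZ, Z), add(SSZ, SZ)), SSSZ)
  →3  add(mul(add(Z, mul(Z, Z)), add(SSZ, SZ)), SSSZ)
  →4  add(mul(mul(Z, Z), add(SSZ, SZ)), SSSZ)
  →5  add(mul(Z, add(SSZ, SZ)), SSSZ)

Answer: after 5 steps: add(mul(Z, add(SSZ, SZ)), SSSZ)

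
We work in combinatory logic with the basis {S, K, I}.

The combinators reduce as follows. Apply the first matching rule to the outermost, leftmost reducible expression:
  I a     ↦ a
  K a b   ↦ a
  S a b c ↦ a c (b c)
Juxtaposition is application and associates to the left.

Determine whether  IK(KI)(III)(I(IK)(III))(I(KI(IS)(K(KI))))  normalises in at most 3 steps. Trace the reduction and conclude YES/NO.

  start: IK(KI)(III)(I(IK)(III))(I(KI(IS)(K(KI))))
  step 1: K(KI)(III)(I(IK)(III))(I(KI(IS)(K(KI))))
  step 2: KI(I(IK)(III))(I(KI(IS)(K(KI))))
  step 3: I(I(KI(IS)(K(KI))))

Answer: NO — after 3 steps the term is I(I(KI(IS)(K(KI)))), not yet normal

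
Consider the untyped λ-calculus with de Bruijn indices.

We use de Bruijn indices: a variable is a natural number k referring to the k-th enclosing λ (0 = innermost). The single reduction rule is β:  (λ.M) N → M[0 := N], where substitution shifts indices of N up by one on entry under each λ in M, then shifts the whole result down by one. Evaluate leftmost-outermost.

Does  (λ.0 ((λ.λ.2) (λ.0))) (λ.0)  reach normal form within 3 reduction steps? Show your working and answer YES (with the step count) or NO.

  start: (λ.0 ((λ.λ.2) (λ.0))) (λ.0)
  →1  (λ.0) ((λ.λ.λ.0) (λ.0))
  →2  (λ.λ.λ.0) (λ.0)
  →3  λ.λ.0

Answer: YES — reaches normal form λ.λ.0 in 3 ≤ 3 steps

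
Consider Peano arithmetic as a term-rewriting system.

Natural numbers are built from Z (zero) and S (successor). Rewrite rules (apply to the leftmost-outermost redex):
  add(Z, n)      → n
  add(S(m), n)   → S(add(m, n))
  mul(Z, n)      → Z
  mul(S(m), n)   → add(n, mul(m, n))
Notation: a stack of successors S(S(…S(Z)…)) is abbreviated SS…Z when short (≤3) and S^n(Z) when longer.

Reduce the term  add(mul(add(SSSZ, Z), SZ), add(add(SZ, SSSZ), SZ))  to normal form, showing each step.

Answer: normal form = S^8(Z)  (in 25 steps)

Working:
  start: add(mul(add(SSSZ, Z), SZ), add(add(SZ, SSSZ), SZ))
  step 1: add(mul(S(add(SSZ, Z)), SZ), add(add(SZ, SSSZ), SZ))
  step 2: add(add(SZ, mul(add(SSZ, Z), SZ)), add(add(SZ, SSSZ), SZ))
  step 3: add(S(add(Z, mul(add(SSZ, Z), SZ))), add(add(SZ, SSSZ), SZ))
  step 4: S(add(add(Z, mul(add(SSZ, Z), SZ)), add(add(SZ, SSSZ), SZ)))
  step 5: S(add(mul(add(SSZ, Z), SZ), add(add(SZ, SSSZ), SZ)))
  step 6: S(add(mul(S(add(SZ, Z)), SZ), add(add(SZ, SSSZ), SZ)))
  step 7: S(add(add(SZ, mul(add(SZ, Z), SZ)), add(add(SZ, SSSZ), SZ)))
  step 8: S(add(S(add(Z, mul(add(SZ, Z), SZ))), add(add(SZ, SSSZ), SZ)))
  step 9: S(S(add(add(Z, mul(add(SZ, Z), SZ)), add(add(SZ, SSSZ), SZ))))
  step 10: S(S(add(mul(add(SZ, Z), SZ), add(add(SZ, SSSZ), SZ))))
  step 11: S(S(add(mul(S(add(Z, Z)), SZ), add(add(SZ, SSSZ), SZ))))
  step 12: S(S(add(add(SZ, mul(add(Z, Z), SZ)), add(add(SZ, SSSZ), SZ))))
  step 13: S(S(add(S(add(Z, mul(add(Z, Z), SZ))), add(add(SZ, SSSZ), SZ))))
  step 14: S(S(S(add(add(Z, mul(add(Z, Z), SZ)), add(add(SZ, SSSZ), SZ)))))
  step 15: S(S(S(add(mul(add(Z, Z), SZ), add(add(SZ, SSSZ), SZ)))))
  step 16: S(S(S(add(mul(Z, SZ), add(add(SZ, SSSZ), SZ)))))
  step 17: S(S(S(add(Z, add(add(SZ, SSSZ), SZ)))))
  step 18: S(S(S(add(add(SZ, SSSZ), SZ))))
  step 19: S(S(S(add(S(add(Z, SSSZ)), SZ))))
  step 20: S(S(S(S(add(add(Z, SSSZ), SZ)))))
  step 21: S(S(S(S(add(SSSZ, SZ)))))
  step 22: S(S(S(S(S(add(SSZ, SZ))))))
  step 23: S(S(S(S(S(S(add(SZ, SZ)))))))
  step 24: S(S(S(S(S(S(S(add(Z, SZ))))))))
  step 25: S^8(Z)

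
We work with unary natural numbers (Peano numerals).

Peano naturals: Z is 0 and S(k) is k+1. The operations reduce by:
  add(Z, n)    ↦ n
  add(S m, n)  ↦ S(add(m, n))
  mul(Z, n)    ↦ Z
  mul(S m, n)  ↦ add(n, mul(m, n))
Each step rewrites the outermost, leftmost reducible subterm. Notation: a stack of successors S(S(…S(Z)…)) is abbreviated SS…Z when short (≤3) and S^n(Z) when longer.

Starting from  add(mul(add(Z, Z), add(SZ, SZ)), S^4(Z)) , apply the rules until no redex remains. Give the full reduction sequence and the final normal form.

Answer: normal form = S^4(Z)  (in 3 steps)

Working:
  start: add(mul(add(Z, Z), add(SZ, SZ)), S^4(Z))
  step 1: add(mul(Z, add(SZ, SZ)), S^4(Z))
  step 2: add(Z, S^4(Z))
  step 3: S^4(Z)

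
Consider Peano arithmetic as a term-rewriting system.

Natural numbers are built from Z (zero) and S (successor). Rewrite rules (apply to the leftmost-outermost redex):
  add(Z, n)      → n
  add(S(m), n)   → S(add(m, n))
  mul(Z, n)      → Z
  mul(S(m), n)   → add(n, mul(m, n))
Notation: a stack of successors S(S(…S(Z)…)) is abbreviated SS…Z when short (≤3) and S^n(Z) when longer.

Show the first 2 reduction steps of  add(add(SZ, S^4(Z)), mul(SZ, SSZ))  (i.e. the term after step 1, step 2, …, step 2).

Answer: after 2 steps: S(add(add(Z, S^4(Z)), mul(SZ, SSZ)))

Working:
  start: add(add(SZ, S^4(Z)), mul(SZ, SSZ))
  step 1: add(S(add(Z, S^4(Z))), mul(SZ, SSZ))
  step 2: S(add(add(Z, S^4(Z)), mul(SZ, SSZ)))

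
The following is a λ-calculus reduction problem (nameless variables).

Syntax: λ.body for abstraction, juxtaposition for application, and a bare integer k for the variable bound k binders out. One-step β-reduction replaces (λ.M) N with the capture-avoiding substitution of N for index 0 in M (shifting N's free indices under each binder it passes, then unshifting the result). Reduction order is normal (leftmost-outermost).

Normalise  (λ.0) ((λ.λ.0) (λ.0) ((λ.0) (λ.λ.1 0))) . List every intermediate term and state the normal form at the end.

  start: (λ.0) ((λ.λ.0) (λ.0) ((λ.0) (λ.λ.1 0)))
  step 1: (λ.λ.0) (λ.0) ((λ.0) (λ.λ.1 0))
  step 2: (λ.0) ((λ.0) (λ.λ.1 0))
  step 3: (λ.0) (λ.λ.1 0)
  step 4: λ.λ.1 0

Answer: normal form = λ.λ.1 0  (in 4 steps)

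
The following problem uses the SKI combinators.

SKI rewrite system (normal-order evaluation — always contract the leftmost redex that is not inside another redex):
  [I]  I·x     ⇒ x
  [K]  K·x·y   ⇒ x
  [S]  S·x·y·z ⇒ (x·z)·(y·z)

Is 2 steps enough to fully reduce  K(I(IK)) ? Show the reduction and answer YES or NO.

Answer: YES — reaches normal form KK in 2 ≤ 2 steps

Derivation:
  start: K(I(IK))
  →1  K(IK)
  →2  KK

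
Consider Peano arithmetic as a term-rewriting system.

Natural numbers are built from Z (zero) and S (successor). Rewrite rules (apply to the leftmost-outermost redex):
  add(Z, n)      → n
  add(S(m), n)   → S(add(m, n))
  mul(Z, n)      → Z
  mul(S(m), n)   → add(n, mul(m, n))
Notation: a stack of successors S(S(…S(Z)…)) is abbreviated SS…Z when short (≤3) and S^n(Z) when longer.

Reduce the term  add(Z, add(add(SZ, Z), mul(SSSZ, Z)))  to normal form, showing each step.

  start: add(Z, add(add(SZ, Z), mul(SSSZ, Z)))
  [1] add(add(SZ, Z), mul(SSSZ, Z))
  [2] add(S(add(Z, Z)), mul(SSSZ, Z))
  [3] S(add(add(Z, Z), mul(SSSZ, Z)))
  [4] S(add(Z, mul(SSSZ, Z)))
  [5] S(mul(SSSZ, Z))
  [6] S(add(Z, mul(SSZ, Z)))
  [7] S(mul(SSZ, Z))
  [8] S(add(Z, mul(SZ, Z)))
  [9] S(mul(SZ, Z))
  [10] S(add(Z, mul(Z, Z)))
  [11] S(mul(Z, Z))
  [12] SZ

Answer: normal form = SZ  (in 12 steps)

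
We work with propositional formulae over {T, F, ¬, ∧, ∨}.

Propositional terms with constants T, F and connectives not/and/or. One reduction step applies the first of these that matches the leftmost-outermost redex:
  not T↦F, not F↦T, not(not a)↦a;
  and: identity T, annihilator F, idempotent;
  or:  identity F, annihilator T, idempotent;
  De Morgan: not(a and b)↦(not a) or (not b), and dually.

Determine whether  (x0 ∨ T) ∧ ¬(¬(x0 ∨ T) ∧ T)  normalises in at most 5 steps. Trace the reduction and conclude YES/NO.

Answer: NO — after 5 steps the term is T ∨ ¬T, not yet normal

Derivation:
  start: (x0 ∨ T) ∧ ¬(¬(x0 ∨ T) ∧ T)
  step 1: T ∧ ¬(¬(x0 ∨ T) ∧ T)
  step 2: ¬(¬(x0 ∨ T) ∧ T)
  step 3: ¬¬(x0 ∨ T) ∨ ¬T
  step 4: (x0 ∨ T) ∨ ¬T
  step 5: T ∨ ¬T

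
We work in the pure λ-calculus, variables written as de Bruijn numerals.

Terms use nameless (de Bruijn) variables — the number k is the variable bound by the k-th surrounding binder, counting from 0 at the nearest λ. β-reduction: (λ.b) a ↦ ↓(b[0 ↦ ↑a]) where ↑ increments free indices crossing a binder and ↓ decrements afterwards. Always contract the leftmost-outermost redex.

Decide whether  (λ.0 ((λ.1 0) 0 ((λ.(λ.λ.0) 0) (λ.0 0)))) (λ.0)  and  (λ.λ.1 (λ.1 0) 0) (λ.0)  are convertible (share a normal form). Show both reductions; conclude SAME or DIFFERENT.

Term A:
  start: (λ.0 ((λ.1 0) 0 ((λ.(λ.λ.0) 0) (λ.0 0)))) (λ.0)
  [1] (λ.0) ((λ.(λ.0) 0) (λ.0) ((λ.(λ.λ.0) 0) (λ.0 0)))
  [2] (λ.(λ.0) 0) (λ.0) ((λ.(λ.λ.0) 0) (λ.0 0))
  [3] (λ.0) (λ.0) ((λ.(λ.λ.0) 0) (λ.0 0))
  [4] (λ.0) ((λ.(λ.λ.0) 0) (λ.0 0))
  [5] (λ.(λ.λ.0) 0) (λ.0 0)
  [6] (λ.λ.0) (λ.0 0)
  [7] λ.0

Term B:
  start: (λ.λ.1 (λ.1 0) 0) (λ.0)
  [1] λ.(λ.0) (λ.1 0) 0
  [2] λ.(λ.1 0) 0
  [3] λ.0 0

Answer: DIFFERENT — A ⇓ λ.0, B ⇓ λ.0 0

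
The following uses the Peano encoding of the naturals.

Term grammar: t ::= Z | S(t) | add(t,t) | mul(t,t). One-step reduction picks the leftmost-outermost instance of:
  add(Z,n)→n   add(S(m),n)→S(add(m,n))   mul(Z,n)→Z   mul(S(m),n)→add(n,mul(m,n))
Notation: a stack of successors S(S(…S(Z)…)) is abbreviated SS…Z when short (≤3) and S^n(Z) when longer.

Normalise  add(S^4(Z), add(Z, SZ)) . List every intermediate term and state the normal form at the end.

Answer: normal form = S^5(Z)  (in 6 steps)

Derivation:
  start: add(S^4(Z), add(Z, SZ))
  step 1: S(add(SSSZ, add(Z, SZ)))
  step 2: S(S(add(SSZ, add(Z, SZ))))
  step 3: S(S(S(add(SZ, add(Z, SZ)))))
  step 4: S(S(S(S(add(Z, add(Z, SZ))))))
  step 5: S(S(S(S(add(Z, SZ)))))
  step 6: S^5(Z)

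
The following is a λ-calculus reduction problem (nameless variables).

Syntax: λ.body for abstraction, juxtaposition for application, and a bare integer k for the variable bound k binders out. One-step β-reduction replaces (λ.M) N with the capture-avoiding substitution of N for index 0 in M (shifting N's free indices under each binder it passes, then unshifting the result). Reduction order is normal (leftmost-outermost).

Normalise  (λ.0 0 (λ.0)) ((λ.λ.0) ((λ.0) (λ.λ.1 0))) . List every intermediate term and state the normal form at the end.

  start: (λ.0 0 (λ.0)) ((λ.λ.0) ((λ.0) (λ.λ.1 0)))
  →1  (λ.λ.0) ((λ.0) (λ.λ.1 0)) ((λ.λ.0) ((λ.0) (λ.λ.1 0))) (λ.0)
  →2  (λ.0) ((λ.λ.0) ((λ.0) (λ.λ.1 0))) (λ.0)
  →3  (λ.λ.0) ((λ.0) (λ.λ.1 0)) (λ.0)
  →4  (λ.0) (λ.0)
  →5  λ.0

Answer: normal form = λ.0  (in 5 steps)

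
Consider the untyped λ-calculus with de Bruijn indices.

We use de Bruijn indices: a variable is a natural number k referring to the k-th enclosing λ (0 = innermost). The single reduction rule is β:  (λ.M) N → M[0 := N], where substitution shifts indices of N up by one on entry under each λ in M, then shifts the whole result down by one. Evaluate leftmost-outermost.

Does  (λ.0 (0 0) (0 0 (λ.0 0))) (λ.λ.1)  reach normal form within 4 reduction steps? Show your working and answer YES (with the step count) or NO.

  start: (λ.0 (0 0) (0 0 (λ.0 0))) (λ.λ.1)
  →1  (λ.λ.1) ((λ.λ.1) (λ.λ.1)) ((λ.λ.1) (λ.λ.1) (λ.0 0))
  →2  (λ.(λ.λ.1) (λ.λ.1)) ((λ.λ.1) (λ.λ.1) (λ.0 0))
  →3  (λ.λ.1) (λ.λ.1)
  →4  λ.λ.λ.1

Answer: YES — reaches normal form λ.λ.λ.1 in 4 ≤ 4 steps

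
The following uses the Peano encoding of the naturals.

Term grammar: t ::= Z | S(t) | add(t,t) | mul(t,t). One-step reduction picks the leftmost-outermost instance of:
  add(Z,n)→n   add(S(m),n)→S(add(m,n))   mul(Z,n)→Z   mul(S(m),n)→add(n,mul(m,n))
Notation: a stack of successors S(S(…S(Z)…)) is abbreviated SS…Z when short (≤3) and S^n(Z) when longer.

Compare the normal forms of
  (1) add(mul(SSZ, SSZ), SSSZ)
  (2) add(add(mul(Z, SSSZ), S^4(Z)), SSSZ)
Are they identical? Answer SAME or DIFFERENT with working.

Term A:
  start: add(mul(SSZ, SSZ), SSSZ)
  [1] add(add(SSZ, mul(SZ, SSZ)), SSSZ)
  [2] add(S(add(SZ, mul(SZ, SSZ))), SSSZ)
  [3] S(add(add(SZ, mul(SZ, SSZ)), SSSZ))
  [4] S(add(S(add(Z, mul(SZ, SSZ))), SSSZ))
  [5] S(S(add(add(Z, mul(SZ, SSZ)), SSSZ)))
  [6] S(S(add(mul(SZ, SSZ), SSSZ)))
  [7] S(S(add(add(SSZ, mul(Z, SSZ)), SSSZ)))
  [8] S(S(add(S(add(SZ, mul(Z, SSZ))), SSSZ)))
  [9] S(S(S(add(add(SZ, mul(Z, SSZ)), SSSZ))))
  [10] S(S(S(add(S(add(Z, mul(Z, SSZ))), SSSZ))))
  [11] S(S(S(S(add(add(Z, mul(Z, SSZ)), SSSZ)))))
  [12] S(S(S(S(add(mul(Z, SSZ), SSSZ)))))
  [13] S(S(S(S(add(Z, SSSZ)))))
  [14] S^7(Z)

Term B:
  start: add(add(mul(Z, SSSZ), S^4(Z)), SSSZ)
  [1] add(add(Z, S^4(Z)), SSSZ)
  [2] add(S^4(Z), SSSZ)
  [3] S(add(SSSZ, SSSZ))
  [4] S(S(add(SSZ, SSSZ)))
  [5] S(S(S(add(SZ, SSSZ))))
  [6] S(S(S(S(add(Z, SSSZ)))))
  [7] S^7(Z)

Answer: SAME — A ⇓ S^7(Z), B ⇓ S^7(Z)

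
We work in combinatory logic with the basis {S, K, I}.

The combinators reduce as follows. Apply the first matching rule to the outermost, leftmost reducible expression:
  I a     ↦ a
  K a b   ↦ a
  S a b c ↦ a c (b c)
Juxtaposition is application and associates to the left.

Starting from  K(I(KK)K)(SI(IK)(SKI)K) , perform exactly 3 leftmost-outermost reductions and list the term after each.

  start: K(I(KK)K)(SI(IK)(SKI)K)
  [1] I(KK)K
  [2] KKK
  [3] K

Answer: after 3 steps: K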